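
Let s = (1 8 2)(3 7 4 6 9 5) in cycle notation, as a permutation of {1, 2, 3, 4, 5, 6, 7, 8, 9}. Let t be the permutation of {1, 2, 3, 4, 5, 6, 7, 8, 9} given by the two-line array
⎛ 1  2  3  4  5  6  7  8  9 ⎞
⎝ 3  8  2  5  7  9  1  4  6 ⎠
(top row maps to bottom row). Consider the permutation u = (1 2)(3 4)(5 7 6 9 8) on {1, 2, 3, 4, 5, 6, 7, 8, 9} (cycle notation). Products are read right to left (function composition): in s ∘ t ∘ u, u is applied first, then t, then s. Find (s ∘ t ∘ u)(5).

(s ∘ t ∘ u)(5) = s(t(u(5))). u(5) = 7, then t(7) = 1, then s(1) = 8, so the result is 8.

8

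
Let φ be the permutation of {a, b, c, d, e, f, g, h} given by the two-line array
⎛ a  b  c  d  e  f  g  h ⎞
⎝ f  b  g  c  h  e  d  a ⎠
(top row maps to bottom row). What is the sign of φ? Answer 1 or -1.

-1

In disjoint-cycle form the cycle lengths are 4, 3, 1.
A cycle is odd iff its length is even; φ has 1 even-length cycle, so sgn(φ) = (−1)^1 and φ is odd.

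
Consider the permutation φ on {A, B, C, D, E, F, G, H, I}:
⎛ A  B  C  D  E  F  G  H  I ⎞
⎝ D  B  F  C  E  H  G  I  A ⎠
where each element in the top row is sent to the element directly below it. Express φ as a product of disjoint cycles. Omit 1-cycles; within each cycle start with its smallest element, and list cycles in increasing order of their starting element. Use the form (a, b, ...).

(A, D, C, F, H, I)

Iterating φ from A gives A → D → C → F → H → I → A; that is the 6-cycle (A, D, C, F, H, I).
Continuing from each remaining unvisited element yields (A, D, C, F, H, I).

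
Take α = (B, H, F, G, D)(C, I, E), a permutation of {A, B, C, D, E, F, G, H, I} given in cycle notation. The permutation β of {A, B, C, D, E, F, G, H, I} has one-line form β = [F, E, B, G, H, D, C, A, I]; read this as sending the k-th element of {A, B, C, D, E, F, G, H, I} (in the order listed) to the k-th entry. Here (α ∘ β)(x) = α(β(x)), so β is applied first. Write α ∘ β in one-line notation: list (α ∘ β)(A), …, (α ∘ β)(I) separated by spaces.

G C H D F B I A E

For each element, apply β then α: A → F → G; B → E → C; C → B → H; D → G → D; E → H → F; F → D → B; G → C → I; H → A → A; I → I → E.
Collecting the images, α ∘ β = [G C H D F B I A E].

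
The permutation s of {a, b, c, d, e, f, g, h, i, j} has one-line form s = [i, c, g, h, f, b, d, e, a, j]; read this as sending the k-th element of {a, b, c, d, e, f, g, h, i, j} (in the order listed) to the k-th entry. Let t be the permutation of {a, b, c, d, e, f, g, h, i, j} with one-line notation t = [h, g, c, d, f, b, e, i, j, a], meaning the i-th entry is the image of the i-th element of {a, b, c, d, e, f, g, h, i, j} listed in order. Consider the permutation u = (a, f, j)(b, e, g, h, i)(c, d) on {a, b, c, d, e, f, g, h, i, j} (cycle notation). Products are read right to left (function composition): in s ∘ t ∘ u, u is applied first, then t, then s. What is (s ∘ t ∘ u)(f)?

Chase f: u(f) = j; t(j) = a; s(a) = i. Hence (s ∘ t ∘ u)(f) = i.

i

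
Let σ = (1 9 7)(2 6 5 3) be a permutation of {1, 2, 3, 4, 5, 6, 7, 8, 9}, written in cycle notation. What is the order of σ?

12

The disjoint cycles have lengths 4, 3, 1, 1.
The order is lcm(4, 3) = 12.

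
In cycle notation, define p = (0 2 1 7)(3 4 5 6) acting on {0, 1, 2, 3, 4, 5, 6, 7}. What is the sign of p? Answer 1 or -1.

The cycle lengths are 4, 4.
A cycle of length ℓ contributes ℓ−1 transpositions, so p is a product of 3 + 3 = 6 transpositions — even.

1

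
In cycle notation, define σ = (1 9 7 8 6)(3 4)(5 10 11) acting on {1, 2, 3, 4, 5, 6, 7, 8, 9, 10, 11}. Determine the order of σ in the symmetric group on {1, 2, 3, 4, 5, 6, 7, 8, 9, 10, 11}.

The cycle type of σ is (5, 3, 2, 1).
Since disjoint cycles commute, ord(σ) = lcm(5, 3, 2) = 30.

30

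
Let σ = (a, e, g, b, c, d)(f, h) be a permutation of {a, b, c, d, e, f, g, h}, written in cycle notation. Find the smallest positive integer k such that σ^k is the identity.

The cycle type of σ is (6, 2).
The order of σ is the least common multiple of its cycle lengths: lcm(6, 2) = 6.

6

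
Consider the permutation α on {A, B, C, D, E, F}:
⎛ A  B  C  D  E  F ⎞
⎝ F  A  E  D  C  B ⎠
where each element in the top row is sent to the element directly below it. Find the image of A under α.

F

The entry below A in the array is F, so α(A) = F.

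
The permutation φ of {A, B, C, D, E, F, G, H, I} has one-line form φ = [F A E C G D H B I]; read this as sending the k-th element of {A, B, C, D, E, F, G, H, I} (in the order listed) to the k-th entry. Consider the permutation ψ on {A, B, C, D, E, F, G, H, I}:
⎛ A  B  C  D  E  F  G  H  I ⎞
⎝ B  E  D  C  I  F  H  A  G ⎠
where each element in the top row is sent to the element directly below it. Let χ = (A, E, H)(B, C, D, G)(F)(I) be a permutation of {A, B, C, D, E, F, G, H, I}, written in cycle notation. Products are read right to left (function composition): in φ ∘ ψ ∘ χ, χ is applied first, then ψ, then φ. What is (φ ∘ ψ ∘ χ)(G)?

G

Chase G: χ(G) = B; ψ(B) = E; φ(E) = G. Hence (φ ∘ ψ ∘ χ)(G) = G.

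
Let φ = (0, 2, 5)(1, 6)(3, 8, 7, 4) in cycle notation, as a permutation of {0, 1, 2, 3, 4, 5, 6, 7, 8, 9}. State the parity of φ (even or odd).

even

The cycle lengths are 4, 3, 2, 1.
A cycle is odd iff its length is even; φ has 2 even-length cycles, so sgn(φ) = (−1)^2 and φ is even.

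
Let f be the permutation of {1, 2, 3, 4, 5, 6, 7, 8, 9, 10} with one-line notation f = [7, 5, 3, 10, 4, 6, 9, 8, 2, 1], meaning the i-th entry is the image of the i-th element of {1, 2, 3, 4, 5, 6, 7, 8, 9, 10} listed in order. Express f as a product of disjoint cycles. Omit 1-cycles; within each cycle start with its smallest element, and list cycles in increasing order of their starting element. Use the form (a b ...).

Iterating f from 1 gives 1 → 7 → 9 → 2 → 5 → 4 → 10 → 1; that is the 7-cycle (1 7 9 2 5 4 10).
Continuing from each remaining unvisited element yields (1 7 9 2 5 4 10).

(1 7 9 2 5 4 10)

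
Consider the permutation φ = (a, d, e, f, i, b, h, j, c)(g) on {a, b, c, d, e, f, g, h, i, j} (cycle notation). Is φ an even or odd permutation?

even

The cycle lengths are 9, 1.
A cycle of length ℓ contributes ℓ−1 transpositions, so φ is a product of 8 transpositions — even.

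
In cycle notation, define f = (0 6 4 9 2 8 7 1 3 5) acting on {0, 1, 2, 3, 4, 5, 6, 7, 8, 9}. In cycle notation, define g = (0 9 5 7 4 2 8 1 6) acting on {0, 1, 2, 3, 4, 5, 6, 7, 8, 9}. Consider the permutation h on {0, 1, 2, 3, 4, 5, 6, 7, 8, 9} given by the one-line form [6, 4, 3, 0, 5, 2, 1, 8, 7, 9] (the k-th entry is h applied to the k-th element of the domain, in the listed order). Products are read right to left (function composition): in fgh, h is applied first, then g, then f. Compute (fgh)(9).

0

(fgh)(9) = f(g(h(9))). h(9) = 9, then g(9) = 5, then f(5) = 0, so the result is 0.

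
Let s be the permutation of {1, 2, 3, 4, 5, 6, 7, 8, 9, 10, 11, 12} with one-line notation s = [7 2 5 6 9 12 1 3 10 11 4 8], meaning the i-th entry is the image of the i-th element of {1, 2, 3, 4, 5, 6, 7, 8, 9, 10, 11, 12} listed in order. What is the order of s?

18

Writing s as disjoint cycles, the cycle lengths are 9, 2, 1.
The order of s is the least common multiple of its cycle lengths: lcm(9, 2) = 18.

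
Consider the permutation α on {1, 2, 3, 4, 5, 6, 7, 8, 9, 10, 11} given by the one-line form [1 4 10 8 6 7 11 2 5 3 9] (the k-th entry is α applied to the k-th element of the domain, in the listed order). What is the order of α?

30

The disjoint-cycle form of α has cycle lengths 5, 3, 2, 1.
Since disjoint cycles commute, ord(α) = lcm(5, 3, 2) = 30.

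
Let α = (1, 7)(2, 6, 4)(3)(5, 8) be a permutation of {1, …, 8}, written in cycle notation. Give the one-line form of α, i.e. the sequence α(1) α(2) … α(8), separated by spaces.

Reading each image from the cycles: 1↦7, 2↦6, 3↦3, 4↦2, 5↦8, 6↦4, 7↦1, 8↦5.
Listing these in domain order gives 7 6 3 2 8 4 1 5.

7 6 3 2 8 4 1 5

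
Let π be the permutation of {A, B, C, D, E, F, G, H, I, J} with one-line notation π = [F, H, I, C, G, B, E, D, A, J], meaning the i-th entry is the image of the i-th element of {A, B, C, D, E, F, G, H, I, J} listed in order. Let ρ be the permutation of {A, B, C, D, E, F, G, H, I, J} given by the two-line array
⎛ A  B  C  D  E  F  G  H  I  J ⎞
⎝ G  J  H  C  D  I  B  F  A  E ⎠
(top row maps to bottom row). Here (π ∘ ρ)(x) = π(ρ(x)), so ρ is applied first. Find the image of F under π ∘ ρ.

(π ∘ ρ)(F) = π(ρ(F)). ρ(F) = I, then π(I) = A. So (π ∘ ρ)(F) = A.

A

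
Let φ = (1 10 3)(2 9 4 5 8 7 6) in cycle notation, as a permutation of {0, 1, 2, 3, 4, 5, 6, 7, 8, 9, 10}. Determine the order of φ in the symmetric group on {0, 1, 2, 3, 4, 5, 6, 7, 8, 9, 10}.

The disjoint cycles have lengths 7, 3, 1.
The order is lcm(7, 3) = 21.

21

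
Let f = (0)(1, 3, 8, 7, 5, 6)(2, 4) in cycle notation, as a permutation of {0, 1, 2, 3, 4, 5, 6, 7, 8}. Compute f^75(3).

3 lies in the 6-cycle (1, 3, 8, 7, 5, 6).
On a 6-cycle, f^6 is the identity, so f^75 = f^3 there (75 ≡ 3 mod 6).
Stepping 3 places around the cycle: 3 → 8 → 7 → 5.

5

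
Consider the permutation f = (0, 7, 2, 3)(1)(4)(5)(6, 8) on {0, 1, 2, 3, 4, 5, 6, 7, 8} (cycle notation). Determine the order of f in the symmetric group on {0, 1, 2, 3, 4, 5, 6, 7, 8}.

4

The disjoint cycles have lengths 4, 2, 1, 1, 1.
The order of f is the least common multiple of its cycle lengths: lcm(4, 2) = 4.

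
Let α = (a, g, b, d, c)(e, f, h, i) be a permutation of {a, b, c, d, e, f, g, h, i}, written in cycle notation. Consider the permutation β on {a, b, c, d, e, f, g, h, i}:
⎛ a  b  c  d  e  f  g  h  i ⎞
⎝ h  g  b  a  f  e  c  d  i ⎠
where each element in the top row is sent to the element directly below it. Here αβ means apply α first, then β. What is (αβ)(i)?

f

α(i) = e, then β(e) = f; composing gives (αβ)(i) = f.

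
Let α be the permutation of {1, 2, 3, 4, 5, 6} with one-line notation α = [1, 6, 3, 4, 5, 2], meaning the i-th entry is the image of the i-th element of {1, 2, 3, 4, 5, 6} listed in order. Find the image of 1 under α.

1 is element number 1 of the domain, and entry number 1 of the one-line form is 1, so α(1) = 1.

1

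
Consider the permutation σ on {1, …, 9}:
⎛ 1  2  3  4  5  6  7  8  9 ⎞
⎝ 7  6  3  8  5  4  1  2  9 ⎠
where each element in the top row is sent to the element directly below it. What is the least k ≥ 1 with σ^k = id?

4

Decomposing into disjoint cycles gives cycle lengths 4, 2, 1, 1, 1.
The order of σ is the least common multiple of its cycle lengths: lcm(4, 2) = 4.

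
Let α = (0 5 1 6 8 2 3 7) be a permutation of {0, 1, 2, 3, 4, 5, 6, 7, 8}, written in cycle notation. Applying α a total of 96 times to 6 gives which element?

6 lies in the 8-cycle (0 5 1 6 8 2 3 7).
On an 8-cycle, α^8 is the identity, so α^96 = α^0 there (96 ≡ 0 mod 8).
So α^96(6) = 6.

6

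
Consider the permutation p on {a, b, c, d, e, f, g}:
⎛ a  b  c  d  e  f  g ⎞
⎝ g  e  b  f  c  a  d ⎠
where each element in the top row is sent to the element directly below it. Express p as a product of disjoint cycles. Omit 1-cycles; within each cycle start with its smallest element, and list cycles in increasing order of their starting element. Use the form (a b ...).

From a: a → g → d → f → a, closing the cycle (a g d f).
Repeating from the next unused element and collecting all non-trivial cycles gives (a g d f)(b e c).

(a g d f)(b e c)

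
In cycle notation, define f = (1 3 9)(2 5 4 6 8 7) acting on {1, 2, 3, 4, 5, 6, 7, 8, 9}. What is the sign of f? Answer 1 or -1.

-1

The cycle lengths are 6, 3.
A cycle is odd iff its length is even; f has 1 even-length cycle, so sgn(f) = (−1)^1 and f is odd.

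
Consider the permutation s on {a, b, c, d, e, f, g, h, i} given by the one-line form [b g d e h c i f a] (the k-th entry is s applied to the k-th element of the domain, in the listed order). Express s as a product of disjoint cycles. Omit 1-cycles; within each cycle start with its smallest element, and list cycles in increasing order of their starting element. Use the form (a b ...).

(a b g i)(c d e h f)

Start at a and follow images: a → b → g → i → a, giving the cycle (a b g i).
Repeating from the next unused element and collecting all non-trivial cycles gives (a b g i)(c d e h f).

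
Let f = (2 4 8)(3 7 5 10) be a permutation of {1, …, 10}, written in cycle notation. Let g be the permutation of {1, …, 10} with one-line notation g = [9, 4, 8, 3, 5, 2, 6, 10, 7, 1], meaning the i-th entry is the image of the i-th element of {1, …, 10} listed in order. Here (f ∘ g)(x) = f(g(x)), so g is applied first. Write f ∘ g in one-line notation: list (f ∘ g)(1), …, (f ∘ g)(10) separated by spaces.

9 8 2 7 10 4 6 3 5 1

Chase each element through g then f: 1 → 9 → 9; 2 → 4 → 8; 3 → 8 → 2; 4 → 3 → 7; 5 → 5 → 10; 6 → 2 → 4; 7 → 6 → 6; 8 → 10 → 3; 9 → 7 → 5; 10 → 1 → 1.
Collecting the images, f ∘ g = [9 8 2 7 10 4 6 3 5 1].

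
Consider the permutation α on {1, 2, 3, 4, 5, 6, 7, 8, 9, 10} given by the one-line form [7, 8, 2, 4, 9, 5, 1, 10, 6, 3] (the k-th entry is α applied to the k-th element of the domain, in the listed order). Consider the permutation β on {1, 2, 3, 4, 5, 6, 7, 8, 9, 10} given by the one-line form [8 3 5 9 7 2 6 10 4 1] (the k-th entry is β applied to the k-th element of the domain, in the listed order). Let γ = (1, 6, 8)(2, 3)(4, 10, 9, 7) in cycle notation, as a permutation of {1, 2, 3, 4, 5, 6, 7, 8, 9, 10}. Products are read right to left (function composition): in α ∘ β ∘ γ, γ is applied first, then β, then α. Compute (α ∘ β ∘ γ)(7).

6

(α ∘ β ∘ γ)(7) = α(β(γ(7))). γ(7) = 4, then β(4) = 9, then α(9) = 6, so the result is 6.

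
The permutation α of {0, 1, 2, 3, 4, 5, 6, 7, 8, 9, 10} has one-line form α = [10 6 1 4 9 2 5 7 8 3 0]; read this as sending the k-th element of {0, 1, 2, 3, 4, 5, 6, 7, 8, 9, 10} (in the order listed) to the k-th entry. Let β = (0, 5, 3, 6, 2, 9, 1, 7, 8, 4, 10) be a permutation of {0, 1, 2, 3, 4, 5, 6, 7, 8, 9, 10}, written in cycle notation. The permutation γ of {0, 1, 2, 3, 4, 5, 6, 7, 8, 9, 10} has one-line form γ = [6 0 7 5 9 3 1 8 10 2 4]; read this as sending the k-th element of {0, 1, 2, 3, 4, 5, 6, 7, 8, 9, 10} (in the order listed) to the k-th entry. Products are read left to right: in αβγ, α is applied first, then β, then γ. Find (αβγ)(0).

Chase 0: α(0) = 10; β(10) = 0; γ(0) = 6. Hence (αβγ)(0) = 6.

6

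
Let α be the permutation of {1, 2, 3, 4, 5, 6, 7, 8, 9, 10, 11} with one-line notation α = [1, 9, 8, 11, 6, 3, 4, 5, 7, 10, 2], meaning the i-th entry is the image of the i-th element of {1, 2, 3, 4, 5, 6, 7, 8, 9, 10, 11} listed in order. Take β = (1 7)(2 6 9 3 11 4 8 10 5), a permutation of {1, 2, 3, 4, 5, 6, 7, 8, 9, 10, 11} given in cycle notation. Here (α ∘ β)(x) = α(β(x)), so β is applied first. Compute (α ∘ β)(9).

First apply β: β(9) = 3, then α(3) = 8. Thus (α ∘ β)(9) = 8.

8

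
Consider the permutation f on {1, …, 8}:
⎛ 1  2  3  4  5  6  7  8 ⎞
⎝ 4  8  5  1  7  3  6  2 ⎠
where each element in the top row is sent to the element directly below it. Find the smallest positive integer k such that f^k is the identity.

Writing f as disjoint cycles, the cycle lengths are 4, 2, 2.
The order of f is the least common multiple of its cycle lengths: lcm(4, 2, 2) = 4.

4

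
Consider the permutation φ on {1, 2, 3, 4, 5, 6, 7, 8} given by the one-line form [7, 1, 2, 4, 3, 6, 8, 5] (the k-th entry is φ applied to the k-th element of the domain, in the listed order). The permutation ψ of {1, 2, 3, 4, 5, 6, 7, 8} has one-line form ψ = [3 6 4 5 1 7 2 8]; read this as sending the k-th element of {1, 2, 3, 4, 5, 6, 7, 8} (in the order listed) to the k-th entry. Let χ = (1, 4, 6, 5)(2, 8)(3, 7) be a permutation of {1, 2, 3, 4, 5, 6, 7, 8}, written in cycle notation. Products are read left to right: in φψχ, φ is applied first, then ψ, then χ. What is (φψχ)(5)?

6

Chase 5: φ(5) = 3; ψ(3) = 4; χ(4) = 6. Hence (φψχ)(5) = 6.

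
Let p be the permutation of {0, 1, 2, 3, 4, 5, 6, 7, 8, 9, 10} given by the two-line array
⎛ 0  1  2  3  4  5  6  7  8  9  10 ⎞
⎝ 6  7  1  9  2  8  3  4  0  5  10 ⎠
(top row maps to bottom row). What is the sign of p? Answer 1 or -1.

In disjoint-cycle form the cycle lengths are 6, 4, 1.
A cycle is odd iff its length is even; p has 2 even-length cycles, so sgn(p) = (−1)^2 and p is even.

1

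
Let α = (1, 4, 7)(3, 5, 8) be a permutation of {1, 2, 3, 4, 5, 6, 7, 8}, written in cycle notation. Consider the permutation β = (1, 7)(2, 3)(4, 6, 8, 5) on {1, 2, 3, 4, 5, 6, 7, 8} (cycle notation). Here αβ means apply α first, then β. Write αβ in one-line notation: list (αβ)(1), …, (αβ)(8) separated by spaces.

(αβ)(x) = β(α(x)). Computing each image: β(α(1)) = β(4) = 6, β(α(2)) = β(2) = 3, β(α(3)) = β(5) = 4, β(α(4)) = β(7) = 1, β(α(5)) = β(8) = 5, β(α(6)) = β(6) = 8, β(α(7)) = β(1) = 7, β(α(8)) = β(3) = 2.
Hence αβ = [6 3 4 1 5 8 7 2].

6 3 4 1 5 8 7 2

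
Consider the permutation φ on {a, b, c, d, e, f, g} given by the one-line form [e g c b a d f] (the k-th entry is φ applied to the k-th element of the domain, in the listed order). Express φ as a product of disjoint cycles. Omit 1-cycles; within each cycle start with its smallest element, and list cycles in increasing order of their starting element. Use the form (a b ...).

Iterating φ from a gives a → e → a; that is the 2-cycle (a e).
Repeating from the next unused element and collecting all non-trivial cycles gives (a e)(b g f d).

(a e)(b g f d)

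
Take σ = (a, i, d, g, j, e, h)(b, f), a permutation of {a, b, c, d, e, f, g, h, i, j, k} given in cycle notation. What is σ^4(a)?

j

a lies in the 7-cycle (a, i, d, g, j, e, h).
Advancing 4 steps from a: a → i → d → g → j.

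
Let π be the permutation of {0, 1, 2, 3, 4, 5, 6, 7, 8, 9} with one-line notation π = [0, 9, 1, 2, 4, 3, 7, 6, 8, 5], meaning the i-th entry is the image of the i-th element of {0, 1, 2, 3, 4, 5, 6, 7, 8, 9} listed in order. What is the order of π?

Decomposing into disjoint cycles gives cycle lengths 5, 2, 1, 1, 1.
The order of π is the least common multiple of its cycle lengths: lcm(5, 2) = 10.

10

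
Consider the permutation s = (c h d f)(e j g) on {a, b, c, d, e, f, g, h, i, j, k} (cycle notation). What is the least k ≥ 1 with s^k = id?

12

The cycle type of s is (4, 3, 1, 1, 1, 1).
The order of s is the least common multiple of its cycle lengths: lcm(4, 3) = 12.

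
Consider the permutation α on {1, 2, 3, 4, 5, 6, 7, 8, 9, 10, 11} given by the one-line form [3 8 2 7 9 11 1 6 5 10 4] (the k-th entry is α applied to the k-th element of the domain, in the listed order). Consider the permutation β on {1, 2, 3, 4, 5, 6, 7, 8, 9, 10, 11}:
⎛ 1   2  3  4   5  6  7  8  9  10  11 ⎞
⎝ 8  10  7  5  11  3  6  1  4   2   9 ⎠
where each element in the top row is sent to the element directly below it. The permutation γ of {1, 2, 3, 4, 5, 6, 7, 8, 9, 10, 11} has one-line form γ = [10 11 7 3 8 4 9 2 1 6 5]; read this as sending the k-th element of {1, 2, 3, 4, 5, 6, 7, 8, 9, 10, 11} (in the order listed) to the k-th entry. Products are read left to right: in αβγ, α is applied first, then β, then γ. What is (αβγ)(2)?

(αβγ)(2) = γ(β(α(2))). α(2) = 8, then β(8) = 1, then γ(1) = 10, so the result is 10.

10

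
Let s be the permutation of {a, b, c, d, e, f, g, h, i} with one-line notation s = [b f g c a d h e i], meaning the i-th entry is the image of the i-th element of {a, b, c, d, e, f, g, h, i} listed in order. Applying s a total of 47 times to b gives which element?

a

Tracing b → f → … returns to b after 8 steps, so b lies in an 8-cycle (a b f d c g h e).
Powers repeat with period 8 on this cycle, and 47 mod 8 = 7, so s^47(b) = s^7(b).
Stepping 7 places around the cycle: b → f → d → c → g → h → e → a.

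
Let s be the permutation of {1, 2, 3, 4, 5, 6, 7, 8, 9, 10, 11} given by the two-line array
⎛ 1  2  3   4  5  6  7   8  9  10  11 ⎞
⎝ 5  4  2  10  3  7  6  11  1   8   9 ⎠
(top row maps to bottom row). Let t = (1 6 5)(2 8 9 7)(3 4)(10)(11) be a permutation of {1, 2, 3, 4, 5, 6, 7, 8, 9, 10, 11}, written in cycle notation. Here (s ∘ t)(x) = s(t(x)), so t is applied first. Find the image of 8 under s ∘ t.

t(8) = 9, then s(9) = 1; composing gives (s ∘ t)(8) = 1.

1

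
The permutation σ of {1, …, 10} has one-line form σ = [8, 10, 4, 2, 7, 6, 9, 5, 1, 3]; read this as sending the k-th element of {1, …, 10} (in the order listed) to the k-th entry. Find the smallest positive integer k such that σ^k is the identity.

The disjoint-cycle form of σ has cycle lengths 5, 4, 1.
Since disjoint cycles commute, ord(σ) = lcm(5, 4) = 20.

20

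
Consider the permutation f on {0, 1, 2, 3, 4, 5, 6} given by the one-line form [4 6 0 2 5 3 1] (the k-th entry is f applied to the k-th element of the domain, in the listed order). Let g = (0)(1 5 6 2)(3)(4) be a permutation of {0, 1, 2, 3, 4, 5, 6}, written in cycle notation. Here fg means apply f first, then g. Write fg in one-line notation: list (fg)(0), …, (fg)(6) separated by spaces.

4 2 0 1 6 3 5

(fg)(x) = g(f(x)). Computing each image: g(f(0)) = g(4) = 4, g(f(1)) = g(6) = 2, g(f(2)) = g(0) = 0, g(f(3)) = g(2) = 1, g(f(4)) = g(5) = 6, g(f(5)) = g(3) = 3, g(f(6)) = g(1) = 5.
Hence fg = [4 2 0 1 6 3 5].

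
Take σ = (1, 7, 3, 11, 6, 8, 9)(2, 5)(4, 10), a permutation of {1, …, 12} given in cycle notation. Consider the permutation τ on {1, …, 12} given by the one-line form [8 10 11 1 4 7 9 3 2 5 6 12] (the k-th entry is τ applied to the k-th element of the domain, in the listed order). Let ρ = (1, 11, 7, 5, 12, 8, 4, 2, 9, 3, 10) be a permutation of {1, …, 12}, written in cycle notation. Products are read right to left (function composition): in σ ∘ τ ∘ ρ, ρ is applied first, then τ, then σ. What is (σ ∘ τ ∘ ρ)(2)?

5

Apply the permutations in order: ρ(2) = 9, then τ(9) = 2, then σ(2) = 5. So (σ ∘ τ ∘ ρ)(2) = 5.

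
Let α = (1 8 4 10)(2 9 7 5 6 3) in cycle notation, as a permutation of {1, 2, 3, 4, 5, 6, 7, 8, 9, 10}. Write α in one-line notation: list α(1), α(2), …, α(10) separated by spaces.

8 9 2 10 6 3 5 4 7 1

Image by image: 1→8, 2→9, 3→2, 4→10, 5→6, 6→3, 7→5, 8→4, 9→7, 10→1.
So the one-line form is 8 9 2 10 6 3 5 4 7 1.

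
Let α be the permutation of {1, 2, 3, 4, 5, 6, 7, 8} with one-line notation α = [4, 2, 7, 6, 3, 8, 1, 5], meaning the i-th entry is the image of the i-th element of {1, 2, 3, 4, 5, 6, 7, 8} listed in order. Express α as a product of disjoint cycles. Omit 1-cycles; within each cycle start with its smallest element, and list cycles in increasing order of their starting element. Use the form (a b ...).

Start at 1 and follow images: 1 → 4 → 6 → 8 → 5 → 3 → 7 → 1, giving the cycle (1 4 6 8 5 3 7).
Continuing from each remaining unvisited element yields (1 4 6 8 5 3 7).

(1 4 6 8 5 3 7)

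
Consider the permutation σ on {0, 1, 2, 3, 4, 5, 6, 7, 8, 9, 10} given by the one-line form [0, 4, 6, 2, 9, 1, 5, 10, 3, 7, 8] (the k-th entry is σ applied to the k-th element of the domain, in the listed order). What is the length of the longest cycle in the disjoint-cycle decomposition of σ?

Decomposing into disjoint cycles gives (1, 4, 9, 7, 10, 8, 3, 2, 6, 5); the longest has length 10.

10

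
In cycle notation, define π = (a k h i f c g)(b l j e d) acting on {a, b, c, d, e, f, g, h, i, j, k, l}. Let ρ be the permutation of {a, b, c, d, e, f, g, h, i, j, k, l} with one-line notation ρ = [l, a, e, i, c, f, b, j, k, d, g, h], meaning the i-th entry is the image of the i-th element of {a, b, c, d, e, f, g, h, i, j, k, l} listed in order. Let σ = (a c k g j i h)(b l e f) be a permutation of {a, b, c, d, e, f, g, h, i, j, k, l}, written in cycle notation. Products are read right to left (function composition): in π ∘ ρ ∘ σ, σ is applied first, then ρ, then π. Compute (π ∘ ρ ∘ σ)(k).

l

(π ∘ ρ ∘ σ)(k) = π(ρ(σ(k))). σ(k) = g, then ρ(g) = b, then π(b) = l, so the result is l.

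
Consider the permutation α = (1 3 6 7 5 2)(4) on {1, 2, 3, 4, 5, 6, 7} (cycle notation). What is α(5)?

5 appears in (1 3 6 7 5 2); the next entry (wrapping around) is 2.

2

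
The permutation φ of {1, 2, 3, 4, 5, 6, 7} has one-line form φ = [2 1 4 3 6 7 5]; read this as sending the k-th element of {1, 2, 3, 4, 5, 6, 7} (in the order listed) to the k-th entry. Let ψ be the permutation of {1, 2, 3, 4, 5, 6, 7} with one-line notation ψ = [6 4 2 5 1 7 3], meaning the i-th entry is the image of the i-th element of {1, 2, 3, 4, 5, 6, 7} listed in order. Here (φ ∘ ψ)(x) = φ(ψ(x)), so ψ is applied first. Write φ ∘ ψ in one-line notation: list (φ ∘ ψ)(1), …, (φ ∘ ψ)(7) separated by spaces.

For each element, apply ψ then φ: 1 → 6 → 7; 2 → 4 → 3; 3 → 2 → 1; 4 → 5 → 6; 5 → 1 → 2; 6 → 7 → 5; 7 → 3 → 4.
So φ ∘ ψ in one-line form is 7 3 1 6 2 5 4.

7 3 1 6 2 5 4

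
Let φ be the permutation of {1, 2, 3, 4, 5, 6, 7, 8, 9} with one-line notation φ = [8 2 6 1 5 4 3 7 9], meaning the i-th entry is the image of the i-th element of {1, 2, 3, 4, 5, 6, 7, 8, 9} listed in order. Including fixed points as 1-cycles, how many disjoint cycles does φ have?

The cycle decomposition is (1, 8, 7, 3, 6, 4)(2)(5)(9), which has 4 cycles (counting 1-cycles).

4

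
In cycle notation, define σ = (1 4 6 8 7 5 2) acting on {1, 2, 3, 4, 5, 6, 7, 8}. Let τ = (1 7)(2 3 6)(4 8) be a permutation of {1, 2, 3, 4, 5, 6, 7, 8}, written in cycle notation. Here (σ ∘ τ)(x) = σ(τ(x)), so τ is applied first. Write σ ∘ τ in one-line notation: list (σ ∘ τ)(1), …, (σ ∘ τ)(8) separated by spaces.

(σ ∘ τ)(x) = σ(τ(x)). Computing each image: σ(τ(1)) = σ(7) = 5, σ(τ(2)) = σ(3) = 3, σ(τ(3)) = σ(6) = 8, σ(τ(4)) = σ(8) = 7, σ(τ(5)) = σ(5) = 2, σ(τ(6)) = σ(2) = 1, σ(τ(7)) = σ(1) = 4, σ(τ(8)) = σ(4) = 6.
Hence σ ∘ τ = [5 3 8 7 2 1 4 6].

5 3 8 7 2 1 4 6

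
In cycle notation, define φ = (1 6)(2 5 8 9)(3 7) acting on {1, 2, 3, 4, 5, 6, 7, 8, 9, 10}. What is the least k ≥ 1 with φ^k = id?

4

The disjoint cycles have lengths 4, 2, 2, 1, 1.
The order is lcm(4, 2, 2) = 4.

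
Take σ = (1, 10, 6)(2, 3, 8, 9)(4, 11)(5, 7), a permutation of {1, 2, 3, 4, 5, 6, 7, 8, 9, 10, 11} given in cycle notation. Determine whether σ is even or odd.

The cycle lengths are 4, 3, 2, 2.
A cycle is odd iff its length is even; σ has 3 even-length cycles, so sgn(σ) = (−1)^3 and σ is odd.

odd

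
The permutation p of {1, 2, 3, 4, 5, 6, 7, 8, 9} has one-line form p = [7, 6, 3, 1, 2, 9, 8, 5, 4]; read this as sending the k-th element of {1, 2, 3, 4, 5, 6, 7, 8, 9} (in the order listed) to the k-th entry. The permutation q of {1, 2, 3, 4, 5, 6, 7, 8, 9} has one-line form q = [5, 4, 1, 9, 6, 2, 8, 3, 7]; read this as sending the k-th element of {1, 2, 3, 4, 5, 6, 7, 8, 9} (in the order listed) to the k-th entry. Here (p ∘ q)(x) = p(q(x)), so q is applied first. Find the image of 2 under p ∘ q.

1

q(2) = 4, then p(4) = 1; composing gives (p ∘ q)(2) = 1.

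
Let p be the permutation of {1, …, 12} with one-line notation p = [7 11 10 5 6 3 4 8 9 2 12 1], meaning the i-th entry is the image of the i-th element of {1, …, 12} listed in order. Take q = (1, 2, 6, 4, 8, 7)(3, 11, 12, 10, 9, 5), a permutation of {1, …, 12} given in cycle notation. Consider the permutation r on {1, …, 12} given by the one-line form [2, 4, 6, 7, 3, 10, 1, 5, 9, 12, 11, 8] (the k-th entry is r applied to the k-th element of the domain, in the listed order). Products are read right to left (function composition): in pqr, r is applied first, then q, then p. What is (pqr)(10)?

Apply the permutations in order: r(10) = 12, then q(12) = 10, then p(10) = 2. So (pqr)(10) = 2.

2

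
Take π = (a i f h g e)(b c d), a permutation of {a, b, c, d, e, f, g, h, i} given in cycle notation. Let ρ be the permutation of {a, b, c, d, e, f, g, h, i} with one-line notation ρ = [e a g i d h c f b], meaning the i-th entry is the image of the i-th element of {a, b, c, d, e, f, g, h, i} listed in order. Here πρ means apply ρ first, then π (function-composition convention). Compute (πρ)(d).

ρ(d) = i, then π(i) = f; composing gives (πρ)(d) = f.

f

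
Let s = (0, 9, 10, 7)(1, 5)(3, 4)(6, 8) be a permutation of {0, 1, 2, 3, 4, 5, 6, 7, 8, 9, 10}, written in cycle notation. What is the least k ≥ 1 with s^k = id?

The cycle type of s is (4, 2, 2, 2, 1).
The order is lcm(4, 2, 2, 2) = 4.

4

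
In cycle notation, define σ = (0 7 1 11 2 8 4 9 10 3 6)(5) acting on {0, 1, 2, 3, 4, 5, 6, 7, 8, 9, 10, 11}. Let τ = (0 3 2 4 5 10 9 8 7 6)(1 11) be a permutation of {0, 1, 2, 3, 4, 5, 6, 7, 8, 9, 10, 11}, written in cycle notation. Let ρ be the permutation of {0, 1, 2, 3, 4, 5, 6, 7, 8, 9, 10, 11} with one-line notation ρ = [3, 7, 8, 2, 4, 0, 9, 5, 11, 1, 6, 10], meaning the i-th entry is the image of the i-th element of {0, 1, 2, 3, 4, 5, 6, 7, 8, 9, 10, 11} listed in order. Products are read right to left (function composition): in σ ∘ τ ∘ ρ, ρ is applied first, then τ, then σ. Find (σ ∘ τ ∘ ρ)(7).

Chase 7: ρ(7) = 5; τ(5) = 10; σ(10) = 3. Hence (σ ∘ τ ∘ ρ)(7) = 3.

3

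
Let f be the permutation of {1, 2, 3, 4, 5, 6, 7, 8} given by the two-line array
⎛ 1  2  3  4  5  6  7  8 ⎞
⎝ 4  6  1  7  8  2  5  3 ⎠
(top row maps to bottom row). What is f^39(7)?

Tracing 7 → 5 → … returns to 7 after 6 steps, so 7 lies in a 6-cycle (1, 4, 7, 5, 8, 3).
Powers repeat with period 6 on this cycle, and 39 mod 6 = 3, so f^39(7) = f^3(7).
Advancing 3 steps from 7: 7 → 5 → 8 → 3.

3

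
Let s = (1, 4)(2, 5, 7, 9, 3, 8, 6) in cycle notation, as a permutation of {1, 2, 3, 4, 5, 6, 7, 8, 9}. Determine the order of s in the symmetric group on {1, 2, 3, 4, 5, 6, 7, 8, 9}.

14

The cycle type of s is (7, 2).
Since disjoint cycles commute, ord(s) = lcm(7, 2) = 14.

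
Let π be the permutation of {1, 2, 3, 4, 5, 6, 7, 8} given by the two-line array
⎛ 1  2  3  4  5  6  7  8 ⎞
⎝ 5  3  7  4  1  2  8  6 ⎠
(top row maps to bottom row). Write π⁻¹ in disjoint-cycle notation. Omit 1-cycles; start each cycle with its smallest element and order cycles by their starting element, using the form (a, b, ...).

First write π in disjoint cycles: (1, 5)(2, 3, 7, 8, 6).
Reversing each cycle (and rotating so the smallest element leads) gives π⁻¹ = (1, 5)(2, 6, 8, 7, 3).

(1, 5)(2, 6, 8, 7, 3)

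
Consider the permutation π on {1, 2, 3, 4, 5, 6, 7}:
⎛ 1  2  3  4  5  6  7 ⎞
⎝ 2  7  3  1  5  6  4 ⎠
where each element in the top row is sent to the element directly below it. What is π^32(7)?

7

Tracing 7 → 4 → … returns to 7 after 4 steps, so 7 lies in a 4-cycle (1, 2, 7, 4).
Since the cycle has length 4, π^32 acts on it the same as π^0 (32 mod 4 = 0).
So π^32(7) = 7.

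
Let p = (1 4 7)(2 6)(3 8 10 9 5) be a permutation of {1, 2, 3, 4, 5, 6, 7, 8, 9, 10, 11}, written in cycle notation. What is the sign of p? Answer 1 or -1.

-1

The cycle lengths are 5, 3, 2, 1.
A cycle is odd iff its length is even; p has 1 even-length cycle, so sgn(p) = (−1)^1 and p is odd.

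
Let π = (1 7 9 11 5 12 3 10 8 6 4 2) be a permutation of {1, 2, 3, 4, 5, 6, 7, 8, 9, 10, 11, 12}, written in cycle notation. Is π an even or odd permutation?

odd

The cycle lengths are 12.
A cycle of length ℓ contributes ℓ−1 transpositions, so π is a product of 11 transpositions — odd.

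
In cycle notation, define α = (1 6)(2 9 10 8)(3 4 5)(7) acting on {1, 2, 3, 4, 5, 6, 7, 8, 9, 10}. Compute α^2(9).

8

9 lies in the 4-cycle (2 9 10 8).
Advancing 2 steps from 9: 9 → 10 → 8.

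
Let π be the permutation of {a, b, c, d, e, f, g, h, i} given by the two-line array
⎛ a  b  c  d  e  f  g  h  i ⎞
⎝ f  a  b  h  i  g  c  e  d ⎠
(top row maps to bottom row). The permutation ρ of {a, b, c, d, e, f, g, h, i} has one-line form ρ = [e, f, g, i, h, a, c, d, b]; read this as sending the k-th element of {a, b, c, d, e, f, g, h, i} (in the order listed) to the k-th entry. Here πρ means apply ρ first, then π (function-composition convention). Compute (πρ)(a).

ρ(a) = e, then π(e) = i; composing gives (πρ)(a) = i.

i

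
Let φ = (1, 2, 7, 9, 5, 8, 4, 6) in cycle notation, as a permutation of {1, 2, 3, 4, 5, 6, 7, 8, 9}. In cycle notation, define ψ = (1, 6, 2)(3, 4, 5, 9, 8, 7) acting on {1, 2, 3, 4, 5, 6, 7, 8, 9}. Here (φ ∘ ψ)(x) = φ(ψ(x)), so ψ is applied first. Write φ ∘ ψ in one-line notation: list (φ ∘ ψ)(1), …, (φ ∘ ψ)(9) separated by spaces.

1 2 6 8 5 7 3 9 4

(φ ∘ ψ)(x) = φ(ψ(x)). Computing each image: φ(ψ(1)) = φ(6) = 1, φ(ψ(2)) = φ(1) = 2, φ(ψ(3)) = φ(4) = 6, φ(ψ(4)) = φ(5) = 8, φ(ψ(5)) = φ(9) = 5, φ(ψ(6)) = φ(2) = 7, φ(ψ(7)) = φ(3) = 3, φ(ψ(8)) = φ(7) = 9, φ(ψ(9)) = φ(8) = 4.
Hence φ ∘ ψ = [1 2 6 8 5 7 3 9 4].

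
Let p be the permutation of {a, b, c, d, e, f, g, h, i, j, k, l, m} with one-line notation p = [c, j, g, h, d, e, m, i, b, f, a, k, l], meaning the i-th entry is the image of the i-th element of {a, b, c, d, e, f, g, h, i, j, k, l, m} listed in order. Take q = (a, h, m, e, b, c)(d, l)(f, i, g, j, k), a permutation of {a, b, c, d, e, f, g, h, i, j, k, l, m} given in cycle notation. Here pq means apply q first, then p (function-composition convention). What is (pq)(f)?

b

q(f) = i, then p(i) = b; composing gives (pq)(f) = b.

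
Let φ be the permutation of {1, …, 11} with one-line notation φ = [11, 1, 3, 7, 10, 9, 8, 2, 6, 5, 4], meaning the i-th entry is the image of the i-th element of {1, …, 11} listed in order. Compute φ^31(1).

Tracing 1 → 11 → … returns to 1 after 6 steps, so 1 lies in a 6-cycle (1 11 4 7 8 2).
Since the cycle has length 6, φ^31 acts on it the same as φ^1 (31 mod 6 = 1).
Stepping 1 place around the cycle: 1 → 11.

11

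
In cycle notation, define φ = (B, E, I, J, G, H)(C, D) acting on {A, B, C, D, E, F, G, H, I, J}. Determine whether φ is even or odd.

even

The cycle lengths are 6, 2, 1, 1.
A cycle of length ℓ contributes ℓ−1 transpositions, so φ is a product of 5 + 1 = 6 transpositions — even.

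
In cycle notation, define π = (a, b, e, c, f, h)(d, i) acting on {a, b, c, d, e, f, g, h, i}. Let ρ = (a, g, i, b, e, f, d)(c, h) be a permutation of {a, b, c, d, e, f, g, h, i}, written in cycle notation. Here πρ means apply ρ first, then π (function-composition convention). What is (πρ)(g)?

ρ(g) = i, then π(i) = d; composing gives (πρ)(g) = d.

d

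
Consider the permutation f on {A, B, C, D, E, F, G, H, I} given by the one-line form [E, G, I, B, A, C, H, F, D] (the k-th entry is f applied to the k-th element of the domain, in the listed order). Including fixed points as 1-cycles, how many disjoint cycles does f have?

The cycle decomposition is (A E)(B G H F C I D), which has 2 cycles (counting 1-cycles).

2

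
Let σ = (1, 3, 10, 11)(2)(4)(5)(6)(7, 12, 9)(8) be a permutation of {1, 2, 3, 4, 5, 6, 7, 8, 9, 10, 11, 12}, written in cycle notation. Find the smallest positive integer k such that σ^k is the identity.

The disjoint cycles have lengths 4, 3, 1, 1, 1, 1, 1.
The order is lcm(4, 3) = 12.

12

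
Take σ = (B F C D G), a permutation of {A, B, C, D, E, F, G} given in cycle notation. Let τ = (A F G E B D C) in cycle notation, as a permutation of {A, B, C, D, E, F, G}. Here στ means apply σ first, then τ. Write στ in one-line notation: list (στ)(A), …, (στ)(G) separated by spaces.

Chase each element through σ then τ: A → A → F; B → F → G; C → D → C; D → G → E; E → E → B; F → C → A; G → B → D.
Collecting the images, στ = [F G C E B A D].

F G C E B A D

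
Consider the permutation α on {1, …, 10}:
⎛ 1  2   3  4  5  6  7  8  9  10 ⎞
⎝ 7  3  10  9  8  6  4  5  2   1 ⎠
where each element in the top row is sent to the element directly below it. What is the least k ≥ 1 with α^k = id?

Writing α as disjoint cycles, the cycle lengths are 7, 2, 1.
The order is lcm(7, 2) = 14.

14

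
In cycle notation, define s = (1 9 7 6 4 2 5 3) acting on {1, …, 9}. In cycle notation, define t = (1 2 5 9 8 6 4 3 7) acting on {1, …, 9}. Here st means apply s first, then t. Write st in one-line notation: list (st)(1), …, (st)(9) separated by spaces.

(st)(x) = t(s(x)). Computing each image: t(s(1)) = t(9) = 8, t(s(2)) = t(5) = 9, t(s(3)) = t(1) = 2, t(s(4)) = t(2) = 5, t(s(5)) = t(3) = 7, t(s(6)) = t(4) = 3, t(s(7)) = t(6) = 4, t(s(8)) = t(8) = 6, t(s(9)) = t(7) = 1.
Hence st = [8 9 2 5 7 3 4 6 1].

8 9 2 5 7 3 4 6 1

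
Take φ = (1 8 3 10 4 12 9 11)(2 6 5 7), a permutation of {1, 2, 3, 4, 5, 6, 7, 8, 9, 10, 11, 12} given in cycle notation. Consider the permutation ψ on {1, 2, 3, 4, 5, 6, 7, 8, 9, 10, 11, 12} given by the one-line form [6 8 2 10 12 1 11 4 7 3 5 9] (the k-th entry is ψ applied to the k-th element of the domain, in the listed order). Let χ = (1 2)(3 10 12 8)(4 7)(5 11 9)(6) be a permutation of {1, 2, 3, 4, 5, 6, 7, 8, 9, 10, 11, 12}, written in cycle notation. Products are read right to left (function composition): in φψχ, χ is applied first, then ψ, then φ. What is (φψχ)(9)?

9

Chase 9: χ(9) = 5; ψ(5) = 12; φ(12) = 9. Hence (φψχ)(9) = 9.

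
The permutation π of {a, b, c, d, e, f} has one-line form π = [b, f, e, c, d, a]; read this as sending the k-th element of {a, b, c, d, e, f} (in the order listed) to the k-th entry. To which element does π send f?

f is element number 6 of the domain, and entry number 6 of the one-line form is a, so π(f) = a.

a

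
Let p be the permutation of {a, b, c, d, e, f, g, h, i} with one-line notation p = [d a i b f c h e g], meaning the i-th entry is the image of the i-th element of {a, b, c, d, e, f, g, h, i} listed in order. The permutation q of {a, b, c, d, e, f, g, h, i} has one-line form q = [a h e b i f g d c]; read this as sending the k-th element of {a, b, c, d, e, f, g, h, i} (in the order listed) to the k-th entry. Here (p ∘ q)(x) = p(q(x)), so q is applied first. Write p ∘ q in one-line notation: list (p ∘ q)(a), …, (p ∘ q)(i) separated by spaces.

Chase each element through q then p: a → a → d; b → h → e; c → e → f; d → b → a; e → i → g; f → f → c; g → g → h; h → d → b; i → c → i.
Collecting the images, p ∘ q = [d e f a g c h b i].

d e f a g c h b i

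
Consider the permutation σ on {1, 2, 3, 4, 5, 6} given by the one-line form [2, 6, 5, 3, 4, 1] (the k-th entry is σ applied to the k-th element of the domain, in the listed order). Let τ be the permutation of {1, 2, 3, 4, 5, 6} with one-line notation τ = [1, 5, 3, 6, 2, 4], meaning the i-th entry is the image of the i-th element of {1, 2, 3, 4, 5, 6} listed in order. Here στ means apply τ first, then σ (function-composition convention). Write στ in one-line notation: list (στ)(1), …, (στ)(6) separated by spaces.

Chase each element through τ then σ: 1 → 1 → 2; 2 → 5 → 4; 3 → 3 → 5; 4 → 6 → 1; 5 → 2 → 6; 6 → 4 → 3.
Collecting the images, στ = [2 4 5 1 6 3].

2 4 5 1 6 3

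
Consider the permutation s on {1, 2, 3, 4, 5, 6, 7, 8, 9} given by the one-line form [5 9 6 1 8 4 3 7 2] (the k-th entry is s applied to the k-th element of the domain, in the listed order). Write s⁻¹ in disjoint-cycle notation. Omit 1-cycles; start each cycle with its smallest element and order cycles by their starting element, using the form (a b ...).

(1 4 6 3 7 8 5)(2 9)

The cycle decomposition of s is (1 5 8 7 3 6 4)(2 9).
Reversing each cycle (and rotating so the smallest element leads) gives s⁻¹ = (1 4 6 3 7 8 5)(2 9).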